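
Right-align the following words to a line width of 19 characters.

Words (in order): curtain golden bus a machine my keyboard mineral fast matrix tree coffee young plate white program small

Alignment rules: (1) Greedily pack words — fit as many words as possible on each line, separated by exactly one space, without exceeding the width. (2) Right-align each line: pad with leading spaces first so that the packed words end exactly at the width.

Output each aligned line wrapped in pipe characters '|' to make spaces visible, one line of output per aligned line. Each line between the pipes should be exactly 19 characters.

Line 1: ['curtain', 'golden', 'bus'] (min_width=18, slack=1)
Line 2: ['a', 'machine', 'my'] (min_width=12, slack=7)
Line 3: ['keyboard', 'mineral'] (min_width=16, slack=3)
Line 4: ['fast', 'matrix', 'tree'] (min_width=16, slack=3)
Line 5: ['coffee', 'young', 'plate'] (min_width=18, slack=1)
Line 6: ['white', 'program', 'small'] (min_width=19, slack=0)

Answer: | curtain golden bus|
|       a machine my|
|   keyboard mineral|
|   fast matrix tree|
| coffee young plate|
|white program small|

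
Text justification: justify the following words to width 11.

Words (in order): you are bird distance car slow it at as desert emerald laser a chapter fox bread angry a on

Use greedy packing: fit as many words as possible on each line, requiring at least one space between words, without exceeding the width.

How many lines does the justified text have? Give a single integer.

Answer: 11

Derivation:
Line 1: ['you', 'are'] (min_width=7, slack=4)
Line 2: ['bird'] (min_width=4, slack=7)
Line 3: ['distance'] (min_width=8, slack=3)
Line 4: ['car', 'slow', 'it'] (min_width=11, slack=0)
Line 5: ['at', 'as'] (min_width=5, slack=6)
Line 6: ['desert'] (min_width=6, slack=5)
Line 7: ['emerald'] (min_width=7, slack=4)
Line 8: ['laser', 'a'] (min_width=7, slack=4)
Line 9: ['chapter', 'fox'] (min_width=11, slack=0)
Line 10: ['bread', 'angry'] (min_width=11, slack=0)
Line 11: ['a', 'on'] (min_width=4, slack=7)
Total lines: 11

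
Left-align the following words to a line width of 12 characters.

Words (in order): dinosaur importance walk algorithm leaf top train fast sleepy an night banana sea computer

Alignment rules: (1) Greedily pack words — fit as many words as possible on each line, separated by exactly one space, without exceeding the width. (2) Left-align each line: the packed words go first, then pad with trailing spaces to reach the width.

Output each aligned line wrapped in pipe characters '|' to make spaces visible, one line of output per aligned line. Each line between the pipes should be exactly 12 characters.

Answer: |dinosaur    |
|importance  |
|walk        |
|algorithm   |
|leaf top    |
|train fast  |
|sleepy an   |
|night banana|
|sea computer|

Derivation:
Line 1: ['dinosaur'] (min_width=8, slack=4)
Line 2: ['importance'] (min_width=10, slack=2)
Line 3: ['walk'] (min_width=4, slack=8)
Line 4: ['algorithm'] (min_width=9, slack=3)
Line 5: ['leaf', 'top'] (min_width=8, slack=4)
Line 6: ['train', 'fast'] (min_width=10, slack=2)
Line 7: ['sleepy', 'an'] (min_width=9, slack=3)
Line 8: ['night', 'banana'] (min_width=12, slack=0)
Line 9: ['sea', 'computer'] (min_width=12, slack=0)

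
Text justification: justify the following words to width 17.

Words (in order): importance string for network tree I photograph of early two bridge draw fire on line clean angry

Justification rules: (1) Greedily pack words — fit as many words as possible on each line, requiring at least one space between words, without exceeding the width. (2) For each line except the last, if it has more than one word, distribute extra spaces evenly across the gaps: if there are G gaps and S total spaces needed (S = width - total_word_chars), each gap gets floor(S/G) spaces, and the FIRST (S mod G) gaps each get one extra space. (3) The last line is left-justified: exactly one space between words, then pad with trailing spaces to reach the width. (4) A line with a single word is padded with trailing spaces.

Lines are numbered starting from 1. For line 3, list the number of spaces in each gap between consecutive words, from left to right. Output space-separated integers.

Answer: 2 2

Derivation:
Line 1: ['importance', 'string'] (min_width=17, slack=0)
Line 2: ['for', 'network', 'tree'] (min_width=16, slack=1)
Line 3: ['I', 'photograph', 'of'] (min_width=15, slack=2)
Line 4: ['early', 'two', 'bridge'] (min_width=16, slack=1)
Line 5: ['draw', 'fire', 'on', 'line'] (min_width=17, slack=0)
Line 6: ['clean', 'angry'] (min_width=11, slack=6)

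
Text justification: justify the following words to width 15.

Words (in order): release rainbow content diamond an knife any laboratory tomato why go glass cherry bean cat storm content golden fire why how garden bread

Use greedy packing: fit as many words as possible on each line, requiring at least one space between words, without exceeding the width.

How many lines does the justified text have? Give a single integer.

Answer: 10

Derivation:
Line 1: ['release', 'rainbow'] (min_width=15, slack=0)
Line 2: ['content', 'diamond'] (min_width=15, slack=0)
Line 3: ['an', 'knife', 'any'] (min_width=12, slack=3)
Line 4: ['laboratory'] (min_width=10, slack=5)
Line 5: ['tomato', 'why', 'go'] (min_width=13, slack=2)
Line 6: ['glass', 'cherry'] (min_width=12, slack=3)
Line 7: ['bean', 'cat', 'storm'] (min_width=14, slack=1)
Line 8: ['content', 'golden'] (min_width=14, slack=1)
Line 9: ['fire', 'why', 'how'] (min_width=12, slack=3)
Line 10: ['garden', 'bread'] (min_width=12, slack=3)
Total lines: 10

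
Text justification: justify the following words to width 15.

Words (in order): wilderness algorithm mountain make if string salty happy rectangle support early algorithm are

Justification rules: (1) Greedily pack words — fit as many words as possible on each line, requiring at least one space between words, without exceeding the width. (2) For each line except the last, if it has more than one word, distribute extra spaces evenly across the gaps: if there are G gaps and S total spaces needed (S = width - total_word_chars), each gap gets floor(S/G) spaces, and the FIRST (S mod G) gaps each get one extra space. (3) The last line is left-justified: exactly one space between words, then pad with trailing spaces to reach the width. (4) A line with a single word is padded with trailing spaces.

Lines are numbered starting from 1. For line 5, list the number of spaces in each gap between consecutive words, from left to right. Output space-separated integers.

Line 1: ['wilderness'] (min_width=10, slack=5)
Line 2: ['algorithm'] (min_width=9, slack=6)
Line 3: ['mountain', 'make'] (min_width=13, slack=2)
Line 4: ['if', 'string', 'salty'] (min_width=15, slack=0)
Line 5: ['happy', 'rectangle'] (min_width=15, slack=0)
Line 6: ['support', 'early'] (min_width=13, slack=2)
Line 7: ['algorithm', 'are'] (min_width=13, slack=2)

Answer: 1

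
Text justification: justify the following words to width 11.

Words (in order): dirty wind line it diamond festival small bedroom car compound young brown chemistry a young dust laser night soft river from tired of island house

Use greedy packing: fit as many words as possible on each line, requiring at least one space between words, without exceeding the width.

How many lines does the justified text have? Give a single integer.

Answer: 15

Derivation:
Line 1: ['dirty', 'wind'] (min_width=10, slack=1)
Line 2: ['line', 'it'] (min_width=7, slack=4)
Line 3: ['diamond'] (min_width=7, slack=4)
Line 4: ['festival'] (min_width=8, slack=3)
Line 5: ['small'] (min_width=5, slack=6)
Line 6: ['bedroom', 'car'] (min_width=11, slack=0)
Line 7: ['compound'] (min_width=8, slack=3)
Line 8: ['young', 'brown'] (min_width=11, slack=0)
Line 9: ['chemistry', 'a'] (min_width=11, slack=0)
Line 10: ['young', 'dust'] (min_width=10, slack=1)
Line 11: ['laser', 'night'] (min_width=11, slack=0)
Line 12: ['soft', 'river'] (min_width=10, slack=1)
Line 13: ['from', 'tired'] (min_width=10, slack=1)
Line 14: ['of', 'island'] (min_width=9, slack=2)
Line 15: ['house'] (min_width=5, slack=6)
Total lines: 15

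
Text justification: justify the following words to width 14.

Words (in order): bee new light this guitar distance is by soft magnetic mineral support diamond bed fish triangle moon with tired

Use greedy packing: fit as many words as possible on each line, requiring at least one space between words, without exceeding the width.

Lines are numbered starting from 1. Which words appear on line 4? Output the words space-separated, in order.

Answer: soft magnetic

Derivation:
Line 1: ['bee', 'new', 'light'] (min_width=13, slack=1)
Line 2: ['this', 'guitar'] (min_width=11, slack=3)
Line 3: ['distance', 'is', 'by'] (min_width=14, slack=0)
Line 4: ['soft', 'magnetic'] (min_width=13, slack=1)
Line 5: ['mineral'] (min_width=7, slack=7)
Line 6: ['support'] (min_width=7, slack=7)
Line 7: ['diamond', 'bed'] (min_width=11, slack=3)
Line 8: ['fish', 'triangle'] (min_width=13, slack=1)
Line 9: ['moon', 'with'] (min_width=9, slack=5)
Line 10: ['tired'] (min_width=5, slack=9)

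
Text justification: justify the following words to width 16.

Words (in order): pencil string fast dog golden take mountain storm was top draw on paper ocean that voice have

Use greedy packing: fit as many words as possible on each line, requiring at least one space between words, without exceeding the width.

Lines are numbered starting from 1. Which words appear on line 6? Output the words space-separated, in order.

Answer: ocean that voice

Derivation:
Line 1: ['pencil', 'string'] (min_width=13, slack=3)
Line 2: ['fast', 'dog', 'golden'] (min_width=15, slack=1)
Line 3: ['take', 'mountain'] (min_width=13, slack=3)
Line 4: ['storm', 'was', 'top'] (min_width=13, slack=3)
Line 5: ['draw', 'on', 'paper'] (min_width=13, slack=3)
Line 6: ['ocean', 'that', 'voice'] (min_width=16, slack=0)
Line 7: ['have'] (min_width=4, slack=12)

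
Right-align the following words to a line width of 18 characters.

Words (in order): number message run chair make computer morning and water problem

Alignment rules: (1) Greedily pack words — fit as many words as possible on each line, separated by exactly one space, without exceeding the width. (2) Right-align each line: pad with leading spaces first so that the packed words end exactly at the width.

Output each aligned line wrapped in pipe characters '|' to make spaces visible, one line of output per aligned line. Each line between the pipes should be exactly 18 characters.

Answer: |number message run|
|        chair make|
|  computer morning|
| and water problem|

Derivation:
Line 1: ['number', 'message', 'run'] (min_width=18, slack=0)
Line 2: ['chair', 'make'] (min_width=10, slack=8)
Line 3: ['computer', 'morning'] (min_width=16, slack=2)
Line 4: ['and', 'water', 'problem'] (min_width=17, slack=1)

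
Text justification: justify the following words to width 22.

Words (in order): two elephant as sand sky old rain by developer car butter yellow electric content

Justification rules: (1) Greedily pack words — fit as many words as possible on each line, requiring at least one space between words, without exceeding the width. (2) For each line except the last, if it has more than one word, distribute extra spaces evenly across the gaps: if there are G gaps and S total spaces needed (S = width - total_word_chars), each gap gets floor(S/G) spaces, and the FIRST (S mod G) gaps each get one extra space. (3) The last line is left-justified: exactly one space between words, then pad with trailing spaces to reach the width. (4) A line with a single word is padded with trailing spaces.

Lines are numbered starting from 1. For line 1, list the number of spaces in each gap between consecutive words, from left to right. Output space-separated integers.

Answer: 2 2 1

Derivation:
Line 1: ['two', 'elephant', 'as', 'sand'] (min_width=20, slack=2)
Line 2: ['sky', 'old', 'rain', 'by'] (min_width=15, slack=7)
Line 3: ['developer', 'car', 'butter'] (min_width=20, slack=2)
Line 4: ['yellow', 'electric'] (min_width=15, slack=7)
Line 5: ['content'] (min_width=7, slack=15)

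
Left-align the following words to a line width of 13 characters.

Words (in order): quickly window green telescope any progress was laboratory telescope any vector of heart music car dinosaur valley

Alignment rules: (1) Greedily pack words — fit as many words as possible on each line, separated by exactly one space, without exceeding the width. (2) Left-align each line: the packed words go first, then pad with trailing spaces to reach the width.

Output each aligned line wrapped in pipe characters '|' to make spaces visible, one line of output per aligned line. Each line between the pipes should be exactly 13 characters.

Answer: |quickly      |
|window green |
|telescope any|
|progress was |
|laboratory   |
|telescope any|
|vector of    |
|heart music  |
|car dinosaur |
|valley       |

Derivation:
Line 1: ['quickly'] (min_width=7, slack=6)
Line 2: ['window', 'green'] (min_width=12, slack=1)
Line 3: ['telescope', 'any'] (min_width=13, slack=0)
Line 4: ['progress', 'was'] (min_width=12, slack=1)
Line 5: ['laboratory'] (min_width=10, slack=3)
Line 6: ['telescope', 'any'] (min_width=13, slack=0)
Line 7: ['vector', 'of'] (min_width=9, slack=4)
Line 8: ['heart', 'music'] (min_width=11, slack=2)
Line 9: ['car', 'dinosaur'] (min_width=12, slack=1)
Line 10: ['valley'] (min_width=6, slack=7)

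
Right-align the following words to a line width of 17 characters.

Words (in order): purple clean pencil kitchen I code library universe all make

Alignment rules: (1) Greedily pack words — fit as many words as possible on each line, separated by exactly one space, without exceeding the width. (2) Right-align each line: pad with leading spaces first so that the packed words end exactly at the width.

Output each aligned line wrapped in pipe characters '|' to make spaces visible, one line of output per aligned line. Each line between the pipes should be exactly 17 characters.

Answer: |     purple clean|
| pencil kitchen I|
|     code library|
|universe all make|

Derivation:
Line 1: ['purple', 'clean'] (min_width=12, slack=5)
Line 2: ['pencil', 'kitchen', 'I'] (min_width=16, slack=1)
Line 3: ['code', 'library'] (min_width=12, slack=5)
Line 4: ['universe', 'all', 'make'] (min_width=17, slack=0)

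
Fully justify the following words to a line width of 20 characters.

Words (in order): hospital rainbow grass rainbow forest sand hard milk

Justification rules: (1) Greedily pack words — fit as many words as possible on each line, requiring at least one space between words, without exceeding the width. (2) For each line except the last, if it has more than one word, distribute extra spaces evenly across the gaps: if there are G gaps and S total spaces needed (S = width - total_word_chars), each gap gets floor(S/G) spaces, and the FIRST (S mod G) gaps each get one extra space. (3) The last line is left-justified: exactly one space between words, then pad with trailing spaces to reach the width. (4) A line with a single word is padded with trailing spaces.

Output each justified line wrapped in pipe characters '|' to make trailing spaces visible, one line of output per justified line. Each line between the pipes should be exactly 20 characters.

Line 1: ['hospital', 'rainbow'] (min_width=16, slack=4)
Line 2: ['grass', 'rainbow', 'forest'] (min_width=20, slack=0)
Line 3: ['sand', 'hard', 'milk'] (min_width=14, slack=6)

Answer: |hospital     rainbow|
|grass rainbow forest|
|sand hard milk      |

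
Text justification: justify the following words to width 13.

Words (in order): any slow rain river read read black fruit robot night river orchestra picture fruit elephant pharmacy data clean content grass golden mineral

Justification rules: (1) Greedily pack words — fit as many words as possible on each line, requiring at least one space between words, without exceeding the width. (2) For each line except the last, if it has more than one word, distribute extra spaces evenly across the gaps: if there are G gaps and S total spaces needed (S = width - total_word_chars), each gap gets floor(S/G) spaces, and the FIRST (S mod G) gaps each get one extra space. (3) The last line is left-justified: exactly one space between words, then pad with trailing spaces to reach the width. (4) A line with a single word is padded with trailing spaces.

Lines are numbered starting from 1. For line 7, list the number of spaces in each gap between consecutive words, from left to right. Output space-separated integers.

Answer: 1

Derivation:
Line 1: ['any', 'slow', 'rain'] (min_width=13, slack=0)
Line 2: ['river', 'read'] (min_width=10, slack=3)
Line 3: ['read', 'black'] (min_width=10, slack=3)
Line 4: ['fruit', 'robot'] (min_width=11, slack=2)
Line 5: ['night', 'river'] (min_width=11, slack=2)
Line 6: ['orchestra'] (min_width=9, slack=4)
Line 7: ['picture', 'fruit'] (min_width=13, slack=0)
Line 8: ['elephant'] (min_width=8, slack=5)
Line 9: ['pharmacy', 'data'] (min_width=13, slack=0)
Line 10: ['clean', 'content'] (min_width=13, slack=0)
Line 11: ['grass', 'golden'] (min_width=12, slack=1)
Line 12: ['mineral'] (min_width=7, slack=6)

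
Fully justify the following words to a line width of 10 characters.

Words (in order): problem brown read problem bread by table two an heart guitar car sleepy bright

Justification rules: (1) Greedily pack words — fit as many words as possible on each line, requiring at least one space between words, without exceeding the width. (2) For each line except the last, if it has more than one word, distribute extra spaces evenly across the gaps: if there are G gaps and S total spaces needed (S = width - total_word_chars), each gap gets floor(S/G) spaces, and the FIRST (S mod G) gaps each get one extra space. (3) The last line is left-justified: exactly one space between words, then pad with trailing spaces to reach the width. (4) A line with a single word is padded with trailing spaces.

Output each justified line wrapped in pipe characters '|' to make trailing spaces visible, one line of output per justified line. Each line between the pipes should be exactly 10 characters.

Answer: |problem   |
|brown read|
|problem   |
|bread   by|
|table  two|
|an   heart|
|guitar car|
|sleepy    |
|bright    |

Derivation:
Line 1: ['problem'] (min_width=7, slack=3)
Line 2: ['brown', 'read'] (min_width=10, slack=0)
Line 3: ['problem'] (min_width=7, slack=3)
Line 4: ['bread', 'by'] (min_width=8, slack=2)
Line 5: ['table', 'two'] (min_width=9, slack=1)
Line 6: ['an', 'heart'] (min_width=8, slack=2)
Line 7: ['guitar', 'car'] (min_width=10, slack=0)
Line 8: ['sleepy'] (min_width=6, slack=4)
Line 9: ['bright'] (min_width=6, slack=4)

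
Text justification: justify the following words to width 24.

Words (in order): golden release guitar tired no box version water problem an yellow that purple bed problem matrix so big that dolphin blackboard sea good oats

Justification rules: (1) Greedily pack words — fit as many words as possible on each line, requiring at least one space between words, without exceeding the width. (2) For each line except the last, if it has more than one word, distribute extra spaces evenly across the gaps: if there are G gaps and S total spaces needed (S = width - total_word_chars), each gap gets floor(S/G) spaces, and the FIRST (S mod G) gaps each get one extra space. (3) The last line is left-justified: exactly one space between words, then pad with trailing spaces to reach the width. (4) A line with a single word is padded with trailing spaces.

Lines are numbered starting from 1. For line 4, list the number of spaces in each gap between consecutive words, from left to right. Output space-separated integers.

Line 1: ['golden', 'release', 'guitar'] (min_width=21, slack=3)
Line 2: ['tired', 'no', 'box', 'version'] (min_width=20, slack=4)
Line 3: ['water', 'problem', 'an', 'yellow'] (min_width=23, slack=1)
Line 4: ['that', 'purple', 'bed', 'problem'] (min_width=23, slack=1)
Line 5: ['matrix', 'so', 'big', 'that'] (min_width=18, slack=6)
Line 6: ['dolphin', 'blackboard', 'sea'] (min_width=22, slack=2)
Line 7: ['good', 'oats'] (min_width=9, slack=15)

Answer: 2 1 1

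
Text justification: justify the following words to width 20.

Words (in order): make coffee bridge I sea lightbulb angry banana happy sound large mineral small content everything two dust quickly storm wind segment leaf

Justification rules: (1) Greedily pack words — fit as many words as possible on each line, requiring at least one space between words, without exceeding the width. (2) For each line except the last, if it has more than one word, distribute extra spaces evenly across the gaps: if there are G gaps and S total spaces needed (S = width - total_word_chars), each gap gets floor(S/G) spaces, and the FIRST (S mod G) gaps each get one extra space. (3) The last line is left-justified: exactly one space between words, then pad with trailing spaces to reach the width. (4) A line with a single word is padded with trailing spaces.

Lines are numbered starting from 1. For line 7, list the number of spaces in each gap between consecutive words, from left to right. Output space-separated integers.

Line 1: ['make', 'coffee', 'bridge', 'I'] (min_width=20, slack=0)
Line 2: ['sea', 'lightbulb', 'angry'] (min_width=19, slack=1)
Line 3: ['banana', 'happy', 'sound'] (min_width=18, slack=2)
Line 4: ['large', 'mineral', 'small'] (min_width=19, slack=1)
Line 5: ['content', 'everything'] (min_width=18, slack=2)
Line 6: ['two', 'dust', 'quickly'] (min_width=16, slack=4)
Line 7: ['storm', 'wind', 'segment'] (min_width=18, slack=2)
Line 8: ['leaf'] (min_width=4, slack=16)

Answer: 2 2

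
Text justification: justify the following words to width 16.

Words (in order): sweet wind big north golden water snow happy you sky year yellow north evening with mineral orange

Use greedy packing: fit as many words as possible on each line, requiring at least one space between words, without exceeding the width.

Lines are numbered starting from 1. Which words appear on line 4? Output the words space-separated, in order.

Answer: you sky year

Derivation:
Line 1: ['sweet', 'wind', 'big'] (min_width=14, slack=2)
Line 2: ['north', 'golden'] (min_width=12, slack=4)
Line 3: ['water', 'snow', 'happy'] (min_width=16, slack=0)
Line 4: ['you', 'sky', 'year'] (min_width=12, slack=4)
Line 5: ['yellow', 'north'] (min_width=12, slack=4)
Line 6: ['evening', 'with'] (min_width=12, slack=4)
Line 7: ['mineral', 'orange'] (min_width=14, slack=2)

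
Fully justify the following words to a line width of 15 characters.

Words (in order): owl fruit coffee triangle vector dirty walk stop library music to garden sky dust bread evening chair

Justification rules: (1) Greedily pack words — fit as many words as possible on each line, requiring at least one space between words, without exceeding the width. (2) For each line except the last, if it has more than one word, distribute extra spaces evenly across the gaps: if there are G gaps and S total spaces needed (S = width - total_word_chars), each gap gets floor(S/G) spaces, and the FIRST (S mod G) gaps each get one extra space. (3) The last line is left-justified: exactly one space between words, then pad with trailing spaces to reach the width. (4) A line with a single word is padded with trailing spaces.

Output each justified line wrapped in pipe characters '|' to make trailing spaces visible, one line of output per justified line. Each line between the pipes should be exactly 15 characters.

Line 1: ['owl', 'fruit'] (min_width=9, slack=6)
Line 2: ['coffee', 'triangle'] (min_width=15, slack=0)
Line 3: ['vector', 'dirty'] (min_width=12, slack=3)
Line 4: ['walk', 'stop'] (min_width=9, slack=6)
Line 5: ['library', 'music'] (min_width=13, slack=2)
Line 6: ['to', 'garden', 'sky'] (min_width=13, slack=2)
Line 7: ['dust', 'bread'] (min_width=10, slack=5)
Line 8: ['evening', 'chair'] (min_width=13, slack=2)

Answer: |owl       fruit|
|coffee triangle|
|vector    dirty|
|walk       stop|
|library   music|
|to  garden  sky|
|dust      bread|
|evening chair  |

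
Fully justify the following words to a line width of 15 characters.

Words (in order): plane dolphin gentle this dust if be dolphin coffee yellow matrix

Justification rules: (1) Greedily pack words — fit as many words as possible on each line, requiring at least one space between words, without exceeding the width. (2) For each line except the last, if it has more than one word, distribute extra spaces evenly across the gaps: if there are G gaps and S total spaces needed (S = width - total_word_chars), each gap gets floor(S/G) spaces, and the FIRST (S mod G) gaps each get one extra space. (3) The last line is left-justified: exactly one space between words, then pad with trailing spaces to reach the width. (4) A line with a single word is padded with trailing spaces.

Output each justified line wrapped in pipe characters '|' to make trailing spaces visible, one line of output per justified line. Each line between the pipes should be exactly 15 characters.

Line 1: ['plane', 'dolphin'] (min_width=13, slack=2)
Line 2: ['gentle', 'this'] (min_width=11, slack=4)
Line 3: ['dust', 'if', 'be'] (min_width=10, slack=5)
Line 4: ['dolphin', 'coffee'] (min_width=14, slack=1)
Line 5: ['yellow', 'matrix'] (min_width=13, slack=2)

Answer: |plane   dolphin|
|gentle     this|
|dust    if   be|
|dolphin  coffee|
|yellow matrix  |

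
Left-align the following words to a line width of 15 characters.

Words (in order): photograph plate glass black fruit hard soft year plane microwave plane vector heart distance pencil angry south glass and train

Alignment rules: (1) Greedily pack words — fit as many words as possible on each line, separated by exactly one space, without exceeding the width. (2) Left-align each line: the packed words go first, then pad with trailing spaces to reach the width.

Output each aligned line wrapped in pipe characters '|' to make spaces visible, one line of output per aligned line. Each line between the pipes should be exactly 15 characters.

Answer: |photograph     |
|plate glass    |
|black fruit    |
|hard soft year |
|plane microwave|
|plane vector   |
|heart distance |
|pencil angry   |
|south glass and|
|train          |

Derivation:
Line 1: ['photograph'] (min_width=10, slack=5)
Line 2: ['plate', 'glass'] (min_width=11, slack=4)
Line 3: ['black', 'fruit'] (min_width=11, slack=4)
Line 4: ['hard', 'soft', 'year'] (min_width=14, slack=1)
Line 5: ['plane', 'microwave'] (min_width=15, slack=0)
Line 6: ['plane', 'vector'] (min_width=12, slack=3)
Line 7: ['heart', 'distance'] (min_width=14, slack=1)
Line 8: ['pencil', 'angry'] (min_width=12, slack=3)
Line 9: ['south', 'glass', 'and'] (min_width=15, slack=0)
Line 10: ['train'] (min_width=5, slack=10)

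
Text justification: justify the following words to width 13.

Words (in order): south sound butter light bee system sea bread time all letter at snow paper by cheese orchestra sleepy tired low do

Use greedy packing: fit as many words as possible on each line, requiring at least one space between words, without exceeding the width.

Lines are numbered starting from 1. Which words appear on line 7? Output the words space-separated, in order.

Line 1: ['south', 'sound'] (min_width=11, slack=2)
Line 2: ['butter', 'light'] (min_width=12, slack=1)
Line 3: ['bee', 'system'] (min_width=10, slack=3)
Line 4: ['sea', 'bread'] (min_width=9, slack=4)
Line 5: ['time', 'all'] (min_width=8, slack=5)
Line 6: ['letter', 'at'] (min_width=9, slack=4)
Line 7: ['snow', 'paper', 'by'] (min_width=13, slack=0)
Line 8: ['cheese'] (min_width=6, slack=7)
Line 9: ['orchestra'] (min_width=9, slack=4)
Line 10: ['sleepy', 'tired'] (min_width=12, slack=1)
Line 11: ['low', 'do'] (min_width=6, slack=7)

Answer: snow paper by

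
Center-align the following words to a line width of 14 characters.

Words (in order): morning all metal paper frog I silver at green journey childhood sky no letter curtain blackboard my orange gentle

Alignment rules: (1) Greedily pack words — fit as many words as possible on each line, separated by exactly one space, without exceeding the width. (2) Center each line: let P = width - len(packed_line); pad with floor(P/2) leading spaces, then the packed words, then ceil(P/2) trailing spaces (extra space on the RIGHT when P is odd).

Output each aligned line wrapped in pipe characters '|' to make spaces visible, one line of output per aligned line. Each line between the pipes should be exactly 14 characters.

Line 1: ['morning', 'all'] (min_width=11, slack=3)
Line 2: ['metal', 'paper'] (min_width=11, slack=3)
Line 3: ['frog', 'I', 'silver'] (min_width=13, slack=1)
Line 4: ['at', 'green'] (min_width=8, slack=6)
Line 5: ['journey'] (min_width=7, slack=7)
Line 6: ['childhood', 'sky'] (min_width=13, slack=1)
Line 7: ['no', 'letter'] (min_width=9, slack=5)
Line 8: ['curtain'] (min_width=7, slack=7)
Line 9: ['blackboard', 'my'] (min_width=13, slack=1)
Line 10: ['orange', 'gentle'] (min_width=13, slack=1)

Answer: | morning all  |
| metal paper  |
|frog I silver |
|   at green   |
|   journey    |
|childhood sky |
|  no letter   |
|   curtain    |
|blackboard my |
|orange gentle |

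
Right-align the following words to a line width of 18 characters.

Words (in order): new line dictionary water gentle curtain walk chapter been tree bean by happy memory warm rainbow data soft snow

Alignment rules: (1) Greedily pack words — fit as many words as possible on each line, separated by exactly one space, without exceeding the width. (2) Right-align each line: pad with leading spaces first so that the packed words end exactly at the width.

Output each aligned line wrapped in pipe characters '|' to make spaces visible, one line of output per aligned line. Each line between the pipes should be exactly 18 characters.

Answer: |          new line|
|  dictionary water|
|    gentle curtain|
| walk chapter been|
|tree bean by happy|
|       memory warm|
| rainbow data soft|
|              snow|

Derivation:
Line 1: ['new', 'line'] (min_width=8, slack=10)
Line 2: ['dictionary', 'water'] (min_width=16, slack=2)
Line 3: ['gentle', 'curtain'] (min_width=14, slack=4)
Line 4: ['walk', 'chapter', 'been'] (min_width=17, slack=1)
Line 5: ['tree', 'bean', 'by', 'happy'] (min_width=18, slack=0)
Line 6: ['memory', 'warm'] (min_width=11, slack=7)
Line 7: ['rainbow', 'data', 'soft'] (min_width=17, slack=1)
Line 8: ['snow'] (min_width=4, slack=14)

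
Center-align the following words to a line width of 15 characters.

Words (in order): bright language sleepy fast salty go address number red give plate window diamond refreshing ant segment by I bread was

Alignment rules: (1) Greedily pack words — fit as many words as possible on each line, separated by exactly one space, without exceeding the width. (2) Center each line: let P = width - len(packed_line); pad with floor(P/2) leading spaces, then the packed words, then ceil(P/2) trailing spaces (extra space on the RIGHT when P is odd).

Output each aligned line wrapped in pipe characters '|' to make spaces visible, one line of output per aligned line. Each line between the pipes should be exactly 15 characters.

Answer: |bright language|
|  sleepy fast  |
|   salty go    |
|address number |
|red give plate |
|window diamond |
|refreshing ant |
| segment by I  |
|   bread was   |

Derivation:
Line 1: ['bright', 'language'] (min_width=15, slack=0)
Line 2: ['sleepy', 'fast'] (min_width=11, slack=4)
Line 3: ['salty', 'go'] (min_width=8, slack=7)
Line 4: ['address', 'number'] (min_width=14, slack=1)
Line 5: ['red', 'give', 'plate'] (min_width=14, slack=1)
Line 6: ['window', 'diamond'] (min_width=14, slack=1)
Line 7: ['refreshing', 'ant'] (min_width=14, slack=1)
Line 8: ['segment', 'by', 'I'] (min_width=12, slack=3)
Line 9: ['bread', 'was'] (min_width=9, slack=6)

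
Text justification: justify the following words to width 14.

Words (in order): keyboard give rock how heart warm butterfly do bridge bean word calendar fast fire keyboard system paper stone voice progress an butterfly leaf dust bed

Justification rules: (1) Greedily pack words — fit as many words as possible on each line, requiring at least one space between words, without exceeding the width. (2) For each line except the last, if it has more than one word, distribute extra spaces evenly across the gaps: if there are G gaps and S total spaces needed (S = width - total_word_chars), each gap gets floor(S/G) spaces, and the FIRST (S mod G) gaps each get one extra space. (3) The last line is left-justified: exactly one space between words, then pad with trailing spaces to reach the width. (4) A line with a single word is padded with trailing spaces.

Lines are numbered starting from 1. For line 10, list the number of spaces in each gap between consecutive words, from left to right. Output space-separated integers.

Line 1: ['keyboard', 'give'] (min_width=13, slack=1)
Line 2: ['rock', 'how', 'heart'] (min_width=14, slack=0)
Line 3: ['warm', 'butterfly'] (min_width=14, slack=0)
Line 4: ['do', 'bridge', 'bean'] (min_width=14, slack=0)
Line 5: ['word', 'calendar'] (min_width=13, slack=1)
Line 6: ['fast', 'fire'] (min_width=9, slack=5)
Line 7: ['keyboard'] (min_width=8, slack=6)
Line 8: ['system', 'paper'] (min_width=12, slack=2)
Line 9: ['stone', 'voice'] (min_width=11, slack=3)
Line 10: ['progress', 'an'] (min_width=11, slack=3)
Line 11: ['butterfly', 'leaf'] (min_width=14, slack=0)
Line 12: ['dust', 'bed'] (min_width=8, slack=6)

Answer: 4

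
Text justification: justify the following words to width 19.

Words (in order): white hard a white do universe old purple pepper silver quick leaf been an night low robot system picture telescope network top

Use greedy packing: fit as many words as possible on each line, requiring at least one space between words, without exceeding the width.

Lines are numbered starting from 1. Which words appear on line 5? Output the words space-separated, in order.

Answer: been an night low

Derivation:
Line 1: ['white', 'hard', 'a', 'white'] (min_width=18, slack=1)
Line 2: ['do', 'universe', 'old'] (min_width=15, slack=4)
Line 3: ['purple', 'pepper'] (min_width=13, slack=6)
Line 4: ['silver', 'quick', 'leaf'] (min_width=17, slack=2)
Line 5: ['been', 'an', 'night', 'low'] (min_width=17, slack=2)
Line 6: ['robot', 'system'] (min_width=12, slack=7)
Line 7: ['picture', 'telescope'] (min_width=17, slack=2)
Line 8: ['network', 'top'] (min_width=11, slack=8)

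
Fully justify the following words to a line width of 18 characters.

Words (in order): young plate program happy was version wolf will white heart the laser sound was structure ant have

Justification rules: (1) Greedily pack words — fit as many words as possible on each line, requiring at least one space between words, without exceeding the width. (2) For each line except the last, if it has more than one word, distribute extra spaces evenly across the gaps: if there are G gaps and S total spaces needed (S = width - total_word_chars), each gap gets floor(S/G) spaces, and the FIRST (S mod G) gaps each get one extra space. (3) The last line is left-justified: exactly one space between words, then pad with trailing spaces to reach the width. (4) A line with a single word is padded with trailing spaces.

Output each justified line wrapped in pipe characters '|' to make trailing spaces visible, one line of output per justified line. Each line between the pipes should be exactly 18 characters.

Answer: |young        plate|
|program  happy was|
|version  wolf will|
|white   heart  the|
|laser   sound  was|
|structure ant have|

Derivation:
Line 1: ['young', 'plate'] (min_width=11, slack=7)
Line 2: ['program', 'happy', 'was'] (min_width=17, slack=1)
Line 3: ['version', 'wolf', 'will'] (min_width=17, slack=1)
Line 4: ['white', 'heart', 'the'] (min_width=15, slack=3)
Line 5: ['laser', 'sound', 'was'] (min_width=15, slack=3)
Line 6: ['structure', 'ant', 'have'] (min_width=18, slack=0)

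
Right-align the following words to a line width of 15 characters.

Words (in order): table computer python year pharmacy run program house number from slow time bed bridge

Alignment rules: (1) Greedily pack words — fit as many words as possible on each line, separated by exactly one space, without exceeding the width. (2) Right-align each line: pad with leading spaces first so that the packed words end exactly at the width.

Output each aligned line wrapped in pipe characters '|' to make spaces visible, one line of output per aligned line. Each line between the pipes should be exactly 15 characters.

Line 1: ['table', 'computer'] (min_width=14, slack=1)
Line 2: ['python', 'year'] (min_width=11, slack=4)
Line 3: ['pharmacy', 'run'] (min_width=12, slack=3)
Line 4: ['program', 'house'] (min_width=13, slack=2)
Line 5: ['number', 'from'] (min_width=11, slack=4)
Line 6: ['slow', 'time', 'bed'] (min_width=13, slack=2)
Line 7: ['bridge'] (min_width=6, slack=9)

Answer: | table computer|
|    python year|
|   pharmacy run|
|  program house|
|    number from|
|  slow time bed|
|         bridge|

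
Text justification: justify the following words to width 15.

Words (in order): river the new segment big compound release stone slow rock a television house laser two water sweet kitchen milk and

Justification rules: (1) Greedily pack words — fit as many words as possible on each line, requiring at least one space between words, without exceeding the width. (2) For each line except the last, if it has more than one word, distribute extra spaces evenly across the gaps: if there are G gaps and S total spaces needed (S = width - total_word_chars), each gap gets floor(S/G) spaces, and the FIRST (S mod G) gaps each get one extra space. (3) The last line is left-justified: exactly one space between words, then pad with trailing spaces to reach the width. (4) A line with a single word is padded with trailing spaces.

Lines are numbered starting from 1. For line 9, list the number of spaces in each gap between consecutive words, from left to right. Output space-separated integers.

Line 1: ['river', 'the', 'new'] (min_width=13, slack=2)
Line 2: ['segment', 'big'] (min_width=11, slack=4)
Line 3: ['compound'] (min_width=8, slack=7)
Line 4: ['release', 'stone'] (min_width=13, slack=2)
Line 5: ['slow', 'rock', 'a'] (min_width=11, slack=4)
Line 6: ['television'] (min_width=10, slack=5)
Line 7: ['house', 'laser', 'two'] (min_width=15, slack=0)
Line 8: ['water', 'sweet'] (min_width=11, slack=4)
Line 9: ['kitchen', 'milk'] (min_width=12, slack=3)
Line 10: ['and'] (min_width=3, slack=12)

Answer: 4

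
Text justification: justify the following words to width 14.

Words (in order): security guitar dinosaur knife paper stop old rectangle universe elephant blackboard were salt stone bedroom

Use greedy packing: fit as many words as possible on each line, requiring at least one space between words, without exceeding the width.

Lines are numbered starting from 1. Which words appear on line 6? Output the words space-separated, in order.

Line 1: ['security'] (min_width=8, slack=6)
Line 2: ['guitar'] (min_width=6, slack=8)
Line 3: ['dinosaur', 'knife'] (min_width=14, slack=0)
Line 4: ['paper', 'stop', 'old'] (min_width=14, slack=0)
Line 5: ['rectangle'] (min_width=9, slack=5)
Line 6: ['universe'] (min_width=8, slack=6)
Line 7: ['elephant'] (min_width=8, slack=6)
Line 8: ['blackboard'] (min_width=10, slack=4)
Line 9: ['were', 'salt'] (min_width=9, slack=5)
Line 10: ['stone', 'bedroom'] (min_width=13, slack=1)

Answer: universe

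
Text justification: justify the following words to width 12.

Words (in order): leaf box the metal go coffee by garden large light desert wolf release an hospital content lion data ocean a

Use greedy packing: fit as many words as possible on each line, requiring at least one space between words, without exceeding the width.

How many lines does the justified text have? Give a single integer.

Answer: 9

Derivation:
Line 1: ['leaf', 'box', 'the'] (min_width=12, slack=0)
Line 2: ['metal', 'go'] (min_width=8, slack=4)
Line 3: ['coffee', 'by'] (min_width=9, slack=3)
Line 4: ['garden', 'large'] (min_width=12, slack=0)
Line 5: ['light', 'desert'] (min_width=12, slack=0)
Line 6: ['wolf', 'release'] (min_width=12, slack=0)
Line 7: ['an', 'hospital'] (min_width=11, slack=1)
Line 8: ['content', 'lion'] (min_width=12, slack=0)
Line 9: ['data', 'ocean', 'a'] (min_width=12, slack=0)
Total lines: 9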